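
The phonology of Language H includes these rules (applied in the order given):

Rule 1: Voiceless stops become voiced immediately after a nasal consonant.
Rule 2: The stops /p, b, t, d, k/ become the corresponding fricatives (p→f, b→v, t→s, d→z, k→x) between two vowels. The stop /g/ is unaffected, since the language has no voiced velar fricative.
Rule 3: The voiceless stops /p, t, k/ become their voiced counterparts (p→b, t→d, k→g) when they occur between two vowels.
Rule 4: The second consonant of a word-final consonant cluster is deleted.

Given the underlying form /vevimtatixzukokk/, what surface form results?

Rule 1 (post-nasal voicing): /t/ is a voiceless stop immediately after the nasal /m/, so it voices to [d]. /vevimtatixzukokk/ → vevimdatixzukokk.
Rule 2 (intervocalic spirantization): /t/ is a stop between vowels /a/ and /i/, so it spirantizes to the fricative [s]. /k/ is a stop between vowels /u/ and /o/, so it spirantizes to the fricative [x]. /vevimdatixzukokk/ → vevimdasixzuxokk.
Rule 3 (intervocalic voicing): no segment meets the environment; /vevimdasixzuxokk/ is unchanged.
Rule 4 (final cluster simplification): /k/ is the second consonant of a word-final cluster /kk/, so it deletes. /vevimdasixzuxokk/ → vevimdasixzuxok.

vevimdasixzuxok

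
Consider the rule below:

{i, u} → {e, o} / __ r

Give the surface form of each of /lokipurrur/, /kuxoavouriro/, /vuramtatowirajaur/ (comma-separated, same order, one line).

lokiporror, kuxoavoorero, voramtatowerajaor

/lokipurrur/: /u/ is a high vowel immediately before /r/, so it lowers to [o]. /u/ is a high vowel immediately before /r/, so it lowers to [o]. → [lokiporror].
/kuxoavouriro/: /u/ is a high vowel immediately before /r/, so it lowers to [o]. /i/ is a high vowel immediately before /r/, so it lowers to [e]. → [kuxoavoorero].
/vuramtatowirajaur/: /u/ is a high vowel immediately before /r/, so it lowers to [o]. /i/ is a high vowel immediately before /r/, so it lowers to [e]. /u/ is a high vowel immediately before /r/, so it lowers to [o]. → [voramtatowerajaor].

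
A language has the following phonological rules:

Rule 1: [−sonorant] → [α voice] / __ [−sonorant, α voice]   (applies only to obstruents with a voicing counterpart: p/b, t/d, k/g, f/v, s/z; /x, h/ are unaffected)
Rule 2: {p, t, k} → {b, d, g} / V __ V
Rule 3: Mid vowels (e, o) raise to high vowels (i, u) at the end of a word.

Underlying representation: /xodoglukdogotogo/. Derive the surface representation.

xodoglugdogodogu

Rule 1 (regressive voicing assimilation): /k/ precedes the voiced obstruent /d/, so it voices to [g] by assimilation. /xodoglukdogotogo/ → xodoglugdogotogo.
Rule 2 (intervocalic voicing): /t/ is a voiceless stop between vowels /o/ and /o/, so it voices to [d]. /xodoglugdogotogo/ → xodoglugdogodogo.
Rule 3 (final vowel raising): /o/ is a mid vowel in word-final position, so it raises to [u]. /xodoglugdogodogo/ → xodoglugdogodogu.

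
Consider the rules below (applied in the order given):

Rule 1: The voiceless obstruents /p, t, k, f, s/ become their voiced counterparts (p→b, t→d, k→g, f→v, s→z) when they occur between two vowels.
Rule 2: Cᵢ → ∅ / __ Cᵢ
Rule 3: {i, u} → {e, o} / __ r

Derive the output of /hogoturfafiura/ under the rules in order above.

hogodorfaviora

Rule 1 (intervocalic voicing): /t/ is a voiceless obstruent between vowels /o/ and /u/, so it voices to [d]. /f/ is a voiceless obstruent between vowels /a/ and /i/, so it voices to [v]. /hogoturfafiura/ → hogodurfaviura.
Rule 2 (degemination): no segment meets the environment; /hogodurfaviura/ is unchanged.
Rule 3 (pre-rhotic lowering): /u/ is a high vowel immediately before /r/, so it lowers to [o]. /u/ is a high vowel immediately before /r/, so it lowers to [o]. /hogodurfaviura/ → hogodorfaviora.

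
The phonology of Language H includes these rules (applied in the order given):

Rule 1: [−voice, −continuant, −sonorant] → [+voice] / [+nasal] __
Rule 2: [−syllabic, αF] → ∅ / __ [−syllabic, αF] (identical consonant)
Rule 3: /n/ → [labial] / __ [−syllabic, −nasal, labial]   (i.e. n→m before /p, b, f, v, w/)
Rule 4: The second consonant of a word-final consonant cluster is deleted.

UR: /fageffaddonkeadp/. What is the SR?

Rule 1 (post-nasal voicing): /k/ is a voiceless stop immediately after the nasal /n/, so it voices to [g]. /fageffaddonkeadp/ → fageffaddongeadp.
Rule 2 (degemination): /ff/ is a geminate; the first /f/ deletes. /dd/ is a geminate; the first /d/ deletes. /fageffaddongeadp/ → fagefadongeadp.
Rule 3 (nasal place assimilation): no segment meets the environment; /fagefadongeadp/ is unchanged.
Rule 4 (final cluster simplification): /p/ is the second consonant of a word-final cluster /dp/, so it deletes. /fagefadongeadp/ → fagefadongead.

fagefadongead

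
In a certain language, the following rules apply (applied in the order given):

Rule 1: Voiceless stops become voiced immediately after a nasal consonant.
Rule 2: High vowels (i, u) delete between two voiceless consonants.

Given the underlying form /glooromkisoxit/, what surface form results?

glooromgisoxt

Rule 1 (post-nasal voicing): /k/ is a voiceless stop immediately after the nasal /m/, so it voices to [g]. /glooromkisoxit/ → glooromgisoxit.
Rule 2 (high vowel syncope): /i/ is a high vowel flanked by voiceless consonants /x/ and /t/, so it deletes. /glooromgisoxit/ → glooromgisoxt.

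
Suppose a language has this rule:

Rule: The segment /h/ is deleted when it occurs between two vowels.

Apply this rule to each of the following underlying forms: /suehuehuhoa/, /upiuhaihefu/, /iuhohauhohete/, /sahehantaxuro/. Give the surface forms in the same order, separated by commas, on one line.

sueueuoa, upiuaiefu, iuoauoete, saeantaxuro

/suehuehuhoa/: /h/ occurs between vowels /e/ and /u/, so it deletes. /h/ occurs between vowels /e/ and /u/, so it deletes. /h/ occurs between vowels /u/ and /o/, so it deletes. → [sueueuoa].
/upiuhaihefu/: /h/ occurs between vowels /u/ and /a/, so it deletes. /h/ occurs between vowels /i/ and /e/, so it deletes. → [upiuaiefu].
/iuhohauhohete/: /h/ occurs between vowels /u/ and /o/, so it deletes. /h/ occurs between vowels /o/ and /a/, so it deletes. /h/ occurs between vowels /u/ and /o/, so it deletes. /h/ occurs between vowels /o/ and /e/, so it deletes. → [iuoauoete].
/sahehantaxuro/: /h/ occurs between vowels /a/ and /e/, so it deletes. /h/ occurs between vowels /e/ and /a/, so it deletes. → [saeantaxuro].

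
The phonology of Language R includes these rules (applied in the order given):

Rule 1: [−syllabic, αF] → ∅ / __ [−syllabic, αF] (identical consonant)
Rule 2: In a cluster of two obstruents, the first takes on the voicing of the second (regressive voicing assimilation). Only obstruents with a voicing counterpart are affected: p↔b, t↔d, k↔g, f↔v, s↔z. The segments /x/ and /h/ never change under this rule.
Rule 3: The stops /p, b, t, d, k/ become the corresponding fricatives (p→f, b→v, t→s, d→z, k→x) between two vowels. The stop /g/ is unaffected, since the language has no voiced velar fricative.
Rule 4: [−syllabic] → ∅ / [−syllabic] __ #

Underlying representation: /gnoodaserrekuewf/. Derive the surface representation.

Rule 1 (degemination): /rr/ is a geminate; the first /r/ deletes. /gnoodaserrekuewf/ → gnoodaserekuewf.
Rule 2 (regressive voicing assimilation): no segment meets the environment; /gnoodaserekuewf/ is unchanged.
Rule 3 (intervocalic spirantization): /d/ is a stop between vowels /o/ and /a/, so it spirantizes to the fricative [z]. /k/ is a stop between vowels /e/ and /u/, so it spirantizes to the fricative [x]. /gnoodaserekuewf/ → gnoozaserexuewf.
Rule 4 (final cluster simplification): /f/ is the second consonant of a word-final cluster /wf/, so it deletes. /gnoozaserexuewf/ → gnoozaserexuew.

gnoozaserexuew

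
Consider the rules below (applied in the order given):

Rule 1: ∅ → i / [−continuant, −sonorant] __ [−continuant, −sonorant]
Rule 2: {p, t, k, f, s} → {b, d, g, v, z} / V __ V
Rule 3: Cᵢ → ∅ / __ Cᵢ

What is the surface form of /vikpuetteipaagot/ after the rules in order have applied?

Rule 1 (stop-cluster i-epenthesis): /k/ and /p/ form a stop–stop cluster, so [i] is inserted between them. /t/ and /t/ form a stop–stop cluster, so [i] is inserted between them. /vikpuetteipaagot/ → vikipuetiteipaagot.
Rule 2 (intervocalic voicing): /k/ is a voiceless obstruent between vowels /i/ and /i/, so it voices to [g]. /p/ is a voiceless obstruent between vowels /i/ and /u/, so it voices to [b]. /t/ is a voiceless obstruent between vowels /e/ and /i/, so it voices to [d]. /t/ is a voiceless obstruent between vowels /i/ and /e/, so it voices to [d]. /p/ is a voiceless obstruent between vowels /i/ and /a/, so it voices to [b]. /vikipuetiteipaagot/ → vigibuedideibaagot.
Rule 3 (degemination): no segment meets the environment; /vigibuedideibaagot/ is unchanged.

vigibuedideibaagot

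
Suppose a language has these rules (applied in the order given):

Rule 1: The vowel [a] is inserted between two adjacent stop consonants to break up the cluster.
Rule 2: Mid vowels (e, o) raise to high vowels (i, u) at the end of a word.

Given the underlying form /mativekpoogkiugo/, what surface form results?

mativekapoogakiugu

Rule 1 (stop-cluster a-epenthesis): /k/ and /p/ form a stop–stop cluster, so [a] is inserted between them. /g/ and /k/ form a stop–stop cluster, so [a] is inserted between them. /mativekpoogkiugo/ → mativekapoogakiugo.
Rule 2 (final vowel raising): /o/ is a mid vowel in word-final position, so it raises to [u]. /mativekapoogakiugo/ → mativekapoogakiugu.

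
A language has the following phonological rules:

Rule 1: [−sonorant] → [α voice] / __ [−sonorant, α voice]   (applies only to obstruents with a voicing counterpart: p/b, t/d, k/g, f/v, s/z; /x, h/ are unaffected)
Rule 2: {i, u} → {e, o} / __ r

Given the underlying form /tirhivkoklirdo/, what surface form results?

Rule 1 (regressive voicing assimilation): /v/ precedes the voiceless obstruent /k/, so it devoices to [f] by assimilation. /tirhivkoklirdo/ → tirhifkoklirdo.
Rule 2 (pre-rhotic lowering): /i/ is a high vowel immediately before /r/, so it lowers to [e]. /i/ is a high vowel immediately before /r/, so it lowers to [e]. /tirhifkoklirdo/ → terhifkoklerdo.

terhifkoklerdo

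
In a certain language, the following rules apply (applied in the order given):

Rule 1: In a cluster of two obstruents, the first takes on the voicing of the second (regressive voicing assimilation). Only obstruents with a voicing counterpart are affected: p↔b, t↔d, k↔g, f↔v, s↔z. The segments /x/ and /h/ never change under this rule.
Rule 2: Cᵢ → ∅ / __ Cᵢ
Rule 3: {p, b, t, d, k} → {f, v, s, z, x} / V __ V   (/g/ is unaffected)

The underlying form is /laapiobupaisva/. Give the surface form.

Rule 1 (regressive voicing assimilation): /s/ precedes the voiced obstruent /v/, so it voices to [z] by assimilation. /laapiobupaisva/ → laapiobupaizva.
Rule 2 (degemination): no segment meets the environment; /laapiobupaizva/ is unchanged.
Rule 3 (intervocalic spirantization): /p/ is a stop between vowels /a/ and /i/, so it spirantizes to the fricative [f]. /b/ is a stop between vowels /o/ and /u/, so it spirantizes to the fricative [v]. /p/ is a stop between vowels /u/ and /a/, so it spirantizes to the fricative [f]. /laapiobupaizva/ → laafiovufaizva.

laafiovufaizva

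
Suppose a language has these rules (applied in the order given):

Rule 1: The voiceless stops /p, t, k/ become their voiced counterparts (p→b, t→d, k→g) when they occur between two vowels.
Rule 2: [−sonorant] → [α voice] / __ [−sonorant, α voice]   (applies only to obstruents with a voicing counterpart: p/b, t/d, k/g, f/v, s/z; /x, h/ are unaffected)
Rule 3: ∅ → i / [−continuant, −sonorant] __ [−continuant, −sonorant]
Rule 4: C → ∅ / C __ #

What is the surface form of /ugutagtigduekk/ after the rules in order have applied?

ugudakitigiduekik

Rule 1 (intervocalic voicing): /t/ is a voiceless stop between vowels /u/ and /a/, so it voices to [d]. /ugutagtigduekk/ → ugudagtigduekk.
Rule 2 (regressive voicing assimilation): /g/ precedes the voiceless obstruent /t/, so it devoices to [k] by assimilation. /ugudagtigduekk/ → ugudaktigduekk.
Rule 3 (stop-cluster i-epenthesis): /k/ and /t/ form a stop–stop cluster, so [i] is inserted between them. /g/ and /d/ form a stop–stop cluster, so [i] is inserted between them. /k/ and /k/ form a stop–stop cluster, so [i] is inserted between them. /ugudaktigduekk/ → ugudakitigiduekik.
Rule 4 (final cluster simplification): no segment meets the environment; /ugudakitigiduekik/ is unchanged.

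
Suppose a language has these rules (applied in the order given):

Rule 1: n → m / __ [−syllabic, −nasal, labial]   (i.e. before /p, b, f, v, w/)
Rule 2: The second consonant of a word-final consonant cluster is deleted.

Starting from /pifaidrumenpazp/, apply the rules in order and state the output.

Rule 1 (nasal place assimilation): /n/ precedes the labial consonant /p/, so it assimilates in place to [m]. /pifaidrumenpazp/ → pifaidrumempazp.
Rule 2 (final cluster simplification): /p/ is the second consonant of a word-final cluster /zp/, so it deletes. /pifaidrumempazp/ → pifaidrumempaz.

pifaidrumempaz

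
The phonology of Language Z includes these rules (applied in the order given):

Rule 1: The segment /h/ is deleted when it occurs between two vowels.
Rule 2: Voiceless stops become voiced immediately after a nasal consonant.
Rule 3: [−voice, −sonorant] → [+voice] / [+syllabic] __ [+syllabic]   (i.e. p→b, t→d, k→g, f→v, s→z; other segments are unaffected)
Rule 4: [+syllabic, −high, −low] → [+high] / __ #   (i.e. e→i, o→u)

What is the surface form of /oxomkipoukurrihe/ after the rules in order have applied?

oxomgibougurrii

Rule 1 (intervocalic h-deletion): /h/ occurs between vowels /i/ and /e/, so it deletes. /oxomkipoukurrihe/ → oxomkipoukurrie.
Rule 2 (post-nasal voicing): /k/ is a voiceless stop immediately after the nasal /m/, so it voices to [g]. /oxomkipoukurrie/ → oxomgipoukurrie.
Rule 3 (intervocalic voicing): /p/ is a voiceless obstruent between vowels /i/ and /o/, so it voices to [b]. /k/ is a voiceless obstruent between vowels /u/ and /u/, so it voices to [g]. /oxomgipoukurrie/ → oxomgibougurrie.
Rule 4 (final vowel raising): /e/ is a mid vowel in word-final position, so it raises to [i]. /oxomgibougurrie/ → oxomgibougurrii.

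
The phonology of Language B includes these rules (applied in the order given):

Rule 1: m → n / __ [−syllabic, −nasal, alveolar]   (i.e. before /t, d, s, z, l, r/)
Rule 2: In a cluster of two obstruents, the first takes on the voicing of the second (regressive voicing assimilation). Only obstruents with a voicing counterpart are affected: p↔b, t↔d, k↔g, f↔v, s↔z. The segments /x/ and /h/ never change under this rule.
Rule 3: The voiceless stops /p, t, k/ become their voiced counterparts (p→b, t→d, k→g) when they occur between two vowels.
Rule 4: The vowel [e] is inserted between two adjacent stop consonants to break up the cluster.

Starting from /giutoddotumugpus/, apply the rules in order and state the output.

Rule 1 (nasal place assimilation): no segment meets the environment; /giutoddotumugpus/ is unchanged.
Rule 2 (regressive voicing assimilation): /g/ precedes the voiceless obstruent /p/, so it devoices to [k] by assimilation. /giutoddotumugpus/ → giutoddotumukpus.
Rule 3 (intervocalic voicing): /t/ is a voiceless stop between vowels /u/ and /o/, so it voices to [d]. /t/ is a voiceless stop between vowels /o/ and /u/, so it voices to [d]. /giutoddotumukpus/ → giudoddodumukpus.
Rule 4 (stop-cluster e-epenthesis): /d/ and /d/ form a stop–stop cluster, so [e] is inserted between them. /k/ and /p/ form a stop–stop cluster, so [e] is inserted between them. /giudoddodumukpus/ → giudodedodumukepus.

giudodedodumukepus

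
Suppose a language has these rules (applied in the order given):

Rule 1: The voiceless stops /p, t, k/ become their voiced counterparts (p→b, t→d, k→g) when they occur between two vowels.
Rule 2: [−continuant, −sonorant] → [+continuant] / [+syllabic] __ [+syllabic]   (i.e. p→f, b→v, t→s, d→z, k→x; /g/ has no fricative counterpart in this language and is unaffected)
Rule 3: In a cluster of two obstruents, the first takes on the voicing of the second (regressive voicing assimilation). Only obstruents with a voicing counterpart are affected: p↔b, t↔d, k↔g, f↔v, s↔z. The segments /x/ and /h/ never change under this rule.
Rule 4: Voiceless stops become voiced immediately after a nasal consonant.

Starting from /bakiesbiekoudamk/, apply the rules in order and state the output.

bagiezbiegouzamg

Rule 1 (intervocalic voicing): /k/ is a voiceless stop between vowels /a/ and /i/, so it voices to [g]. /k/ is a voiceless stop between vowels /e/ and /o/, so it voices to [g]. /bakiesbiekoudamk/ → bagiesbiegoudamk.
Rule 2 (intervocalic spirantization): /d/ is a stop between vowels /u/ and /a/, so it spirantizes to the fricative [z]. /bagiesbiegoudamk/ → bagiesbiegouzamk.
Rule 3 (regressive voicing assimilation): /s/ precedes the voiced obstruent /b/, so it voices to [z] by assimilation. /bagiesbiegouzamk/ → bagiezbiegouzamk.
Rule 4 (post-nasal voicing): /k/ is a voiceless stop immediately after the nasal /m/, so it voices to [g]. /bagiezbiegouzamk/ → bagiezbiegouzamg.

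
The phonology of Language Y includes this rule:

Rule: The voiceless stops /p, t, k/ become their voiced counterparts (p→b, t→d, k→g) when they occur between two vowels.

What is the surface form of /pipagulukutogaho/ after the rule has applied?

/p/ is a voiceless stop between vowels /i/ and /a/, so it voices to [b].
/k/ is a voiceless stop between vowels /u/ and /u/, so it voices to [g].
/t/ is a voiceless stop between vowels /u/ and /o/, so it voices to [d].
Surface form: [pibagulugudogaho].

pibagulugudogaho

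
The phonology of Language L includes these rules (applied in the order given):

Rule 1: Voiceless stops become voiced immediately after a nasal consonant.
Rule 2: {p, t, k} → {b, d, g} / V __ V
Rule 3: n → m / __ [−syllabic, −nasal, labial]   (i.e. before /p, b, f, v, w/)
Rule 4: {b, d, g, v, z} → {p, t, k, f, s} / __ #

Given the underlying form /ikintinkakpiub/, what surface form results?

Rule 1 (post-nasal voicing): /t/ is a voiceless stop immediately after the nasal /n/, so it voices to [d]. /k/ is a voiceless stop immediately after the nasal /n/, so it voices to [g]. /ikintinkakpiub/ → ikindingakpiub.
Rule 2 (intervocalic voicing): /k/ is a voiceless stop between vowels /i/ and /i/, so it voices to [g]. /ikindingakpiub/ → igindingakpiub.
Rule 3 (nasal place assimilation): no segment meets the environment; /igindingakpiub/ is unchanged.
Rule 4 (final devoicing): /b/ is a voiced obstruent in word-final position, so it devoices to [p]. /igindingakpiub/ → igindingakpiup.

igindingakpiup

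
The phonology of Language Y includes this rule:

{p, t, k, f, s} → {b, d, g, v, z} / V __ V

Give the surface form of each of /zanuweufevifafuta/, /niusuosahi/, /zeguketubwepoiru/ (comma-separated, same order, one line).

zanuweuvevivavuda, niuzuozahi, zegugedubweboiru

/zanuweufevifafuta/: /f/ is a voiceless obstruent between vowels /u/ and /e/, so it voices to [v]. /f/ is a voiceless obstruent between vowels /i/ and /a/, so it voices to [v]. /f/ is a voiceless obstruent between vowels /a/ and /u/, so it voices to [v]. /t/ is a voiceless obstruent between vowels /u/ and /a/, so it voices to [d]. → [zanuweuvevivavuda].
/niusuosahi/: /s/ is a voiceless obstruent between vowels /u/ and /u/, so it voices to [z]. /s/ is a voiceless obstruent between vowels /o/ and /a/, so it voices to [z]. → [niuzuozahi].
/zeguketubwepoiru/: /k/ is a voiceless obstruent between vowels /u/ and /e/, so it voices to [g]. /t/ is a voiceless obstruent between vowels /e/ and /u/, so it voices to [d]. /p/ is a voiceless obstruent between vowels /e/ and /o/, so it voices to [b]. → [zegugedubweboiru].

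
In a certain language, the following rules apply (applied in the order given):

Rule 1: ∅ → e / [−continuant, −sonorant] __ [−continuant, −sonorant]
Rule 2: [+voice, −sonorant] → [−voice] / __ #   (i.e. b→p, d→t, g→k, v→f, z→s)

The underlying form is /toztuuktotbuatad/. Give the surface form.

toztuuketotebuatat

Rule 1 (stop-cluster e-epenthesis): /k/ and /t/ form a stop–stop cluster, so [e] is inserted between them. /t/ and /b/ form a stop–stop cluster, so [e] is inserted between them. /toztuuktotbuatad/ → toztuuketotebuatad.
Rule 2 (final devoicing): /d/ is a voiced obstruent in word-final position, so it devoices to [t]. /toztuuketotebuatad/ → toztuuketotebuatat.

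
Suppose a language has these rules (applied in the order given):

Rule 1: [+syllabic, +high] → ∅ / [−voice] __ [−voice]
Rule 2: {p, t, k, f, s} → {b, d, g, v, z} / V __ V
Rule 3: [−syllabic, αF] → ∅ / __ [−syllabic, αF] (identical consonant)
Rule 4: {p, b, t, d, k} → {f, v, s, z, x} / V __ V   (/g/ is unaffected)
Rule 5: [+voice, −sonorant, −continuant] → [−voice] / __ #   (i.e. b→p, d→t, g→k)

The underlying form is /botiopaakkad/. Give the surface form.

Rule 1 (high vowel syncope): no segment meets the environment; /botiopaakkad/ is unchanged.
Rule 2 (intervocalic voicing): /t/ is a voiceless obstruent between vowels /o/ and /i/, so it voices to [d]. /p/ is a voiceless obstruent between vowels /o/ and /a/, so it voices to [b]. /botiopaakkad/ → bodiobaakkad.
Rule 3 (degemination): /kk/ is a geminate; the first /k/ deletes. /bodiobaakkad/ → bodiobaakad.
Rule 4 (intervocalic spirantization): /d/ is a stop between vowels /o/ and /i/, so it spirantizes to the fricative [z]. /b/ is a stop between vowels /o/ and /a/, so it spirantizes to the fricative [v]. /k/ is a stop between vowels /a/ and /a/, so it spirantizes to the fricative [x]. /bodiobaakad/ → boziovaaxad.
Rule 5 (final devoicing): /d/ is a voiced stop in word-final position, so it devoices to [t]. /boziovaaxad/ → boziovaaxat.

boziovaaxat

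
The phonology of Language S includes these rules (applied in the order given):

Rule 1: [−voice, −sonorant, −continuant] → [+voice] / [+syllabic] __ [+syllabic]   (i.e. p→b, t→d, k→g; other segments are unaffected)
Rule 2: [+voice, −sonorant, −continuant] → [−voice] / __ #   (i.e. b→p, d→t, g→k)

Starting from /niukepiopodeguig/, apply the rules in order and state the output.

niugebiobodeguik

Rule 1 (intervocalic voicing): /k/ is a voiceless stop between vowels /u/ and /e/, so it voices to [g]. /p/ is a voiceless stop between vowels /e/ and /i/, so it voices to [b]. /p/ is a voiceless stop between vowels /o/ and /o/, so it voices to [b]. /niukepiopodeguig/ → niugebiobodeguig.
Rule 2 (final devoicing): /g/ is a voiced stop in word-final position, so it devoices to [k]. /niugebiobodeguig/ → niugebiobodeguik.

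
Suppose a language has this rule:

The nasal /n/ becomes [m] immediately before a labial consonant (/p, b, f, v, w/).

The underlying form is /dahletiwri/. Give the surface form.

dahletiwri

No segment of /dahletiwri/ meets the structural description of the rule, so the form surfaces unchanged.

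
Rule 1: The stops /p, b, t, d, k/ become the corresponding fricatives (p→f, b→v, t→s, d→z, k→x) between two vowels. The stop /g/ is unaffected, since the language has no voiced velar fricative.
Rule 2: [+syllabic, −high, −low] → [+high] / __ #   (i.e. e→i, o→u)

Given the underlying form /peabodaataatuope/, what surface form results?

peavozaasaasuofi

Rule 1 (intervocalic spirantization): /b/ is a stop between vowels /a/ and /o/, so it spirantizes to the fricative [v]. /d/ is a stop between vowels /o/ and /a/, so it spirantizes to the fricative [z]. /t/ is a stop between vowels /a/ and /a/, so it spirantizes to the fricative [s]. /t/ is a stop between vowels /a/ and /u/, so it spirantizes to the fricative [s]. /p/ is a stop between vowels /o/ and /e/, so it spirantizes to the fricative [f]. /peabodaataatuope/ → peavozaasaasuofe.
Rule 2 (final vowel raising): /e/ is a mid vowel in word-final position, so it raises to [i]. /peavozaasaasuofe/ → peavozaasaasuofi.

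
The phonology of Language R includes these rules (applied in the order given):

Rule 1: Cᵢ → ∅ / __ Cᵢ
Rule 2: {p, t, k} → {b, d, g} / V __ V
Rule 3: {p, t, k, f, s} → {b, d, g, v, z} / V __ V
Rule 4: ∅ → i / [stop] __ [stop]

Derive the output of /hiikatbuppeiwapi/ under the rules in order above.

hiigatibubeiwabi

Rule 1 (degemination): /pp/ is a geminate; the first /p/ deletes. /hiikatbuppeiwapi/ → hiikatbupeiwapi.
Rule 2 (intervocalic voicing): /k/ is a voiceless stop between vowels /i/ and /a/, so it voices to [g]. /p/ is a voiceless stop between vowels /u/ and /e/, so it voices to [b]. /p/ is a voiceless stop between vowels /a/ and /i/, so it voices to [b]. /hiikatbupeiwapi/ → hiigatbubeiwabi.
Rule 3 (intervocalic voicing): no segment meets the environment; /hiigatbubeiwabi/ is unchanged.
Rule 4 (stop-cluster i-epenthesis): /t/ and /b/ form a stop–stop cluster, so [i] is inserted between them. /hiigatbubeiwabi/ → hiigatibubeiwabi.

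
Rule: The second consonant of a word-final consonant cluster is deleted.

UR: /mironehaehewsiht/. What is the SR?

/t/ is the second consonant of a word-final cluster /ht/, so it deletes.
The other instances of /m/, /r/, /n/, /h/, /w/, /s/ do not occur in the required environment and remain unchanged.
Surface form: [mironehaehewsih].

mironehaehewsih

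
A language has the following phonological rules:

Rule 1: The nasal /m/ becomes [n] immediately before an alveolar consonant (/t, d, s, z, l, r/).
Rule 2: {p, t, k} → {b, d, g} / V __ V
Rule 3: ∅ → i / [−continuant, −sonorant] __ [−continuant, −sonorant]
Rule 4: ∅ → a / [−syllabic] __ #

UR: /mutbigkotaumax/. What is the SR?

Rule 1 (nasal place assimilation): no segment meets the environment; /mutbigkotaumax/ is unchanged.
Rule 2 (intervocalic voicing): /t/ is a voiceless stop between vowels /o/ and /a/, so it voices to [d]. /mutbigkotaumax/ → mutbigkodaumax.
Rule 3 (stop-cluster i-epenthesis): /t/ and /b/ form a stop–stop cluster, so [i] is inserted between them. /g/ and /k/ form a stop–stop cluster, so [i] is inserted between them. /mutbigkodaumax/ → mutibigikodaumax.
Rule 4 (final a-epenthesis): the form ends in the consonant /x/, so [a] is inserted word-finally. /mutibigikodaumax/ → mutibigikodaumaxa.

mutibigikodaumaxa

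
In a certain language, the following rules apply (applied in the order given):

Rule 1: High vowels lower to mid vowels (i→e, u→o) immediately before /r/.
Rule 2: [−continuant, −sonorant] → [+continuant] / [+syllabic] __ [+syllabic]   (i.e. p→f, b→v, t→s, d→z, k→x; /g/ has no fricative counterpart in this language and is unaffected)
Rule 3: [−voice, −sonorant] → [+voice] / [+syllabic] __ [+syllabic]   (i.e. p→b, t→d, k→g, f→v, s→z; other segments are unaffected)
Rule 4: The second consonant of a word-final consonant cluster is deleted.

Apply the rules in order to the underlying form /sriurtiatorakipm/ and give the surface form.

Rule 1 (pre-rhotic lowering): /u/ is a high vowel immediately before /r/, so it lowers to [o]. /sriurtiatorakipm/ → sriortiatorakipm.
Rule 2 (intervocalic spirantization): /t/ is a stop between vowels /a/ and /o/, so it spirantizes to the fricative [s]. /k/ is a stop between vowels /a/ and /i/, so it spirantizes to the fricative [x]. /sriortiatorakipm/ → sriortiasoraxipm.
Rule 3 (intervocalic voicing): /s/ is a voiceless obstruent between vowels /a/ and /o/, so it voices to [z]. /sriortiasoraxipm/ → sriortiazoraxipm.
Rule 4 (final cluster simplification): /m/ is the second consonant of a word-final cluster /pm/, so it deletes. /sriortiazoraxipm/ → sriortiazoraxip.

sriortiazoraxip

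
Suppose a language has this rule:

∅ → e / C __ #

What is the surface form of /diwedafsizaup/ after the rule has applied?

diwedafsizaupe

the form ends in the consonant /p/, so [e] is inserted word-finally.
Surface form: [diwedafsizaupe].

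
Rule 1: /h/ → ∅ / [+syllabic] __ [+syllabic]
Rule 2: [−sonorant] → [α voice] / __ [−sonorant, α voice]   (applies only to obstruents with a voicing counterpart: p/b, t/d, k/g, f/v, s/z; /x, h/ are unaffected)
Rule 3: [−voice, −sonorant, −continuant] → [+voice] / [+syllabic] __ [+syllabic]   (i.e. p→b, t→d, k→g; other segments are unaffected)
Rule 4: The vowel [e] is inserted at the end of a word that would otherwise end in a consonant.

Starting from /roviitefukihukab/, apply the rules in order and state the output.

Rule 1 (intervocalic h-deletion): /h/ occurs between vowels /i/ and /u/, so it deletes. /roviitefukihukab/ → roviitefukiukab.
Rule 2 (regressive voicing assimilation): no segment meets the environment; /roviitefukiukab/ is unchanged.
Rule 3 (intervocalic voicing): /t/ is a voiceless stop between vowels /i/ and /e/, so it voices to [d]. /k/ is a voiceless stop between vowels /u/ and /i/, so it voices to [g]. /k/ is a voiceless stop between vowels /u/ and /a/, so it voices to [g]. /roviitefukiukab/ → roviidefugiugab.
Rule 4 (final e-epenthesis): the form ends in the consonant /b/, so [e] is inserted word-finally. /roviidefugiugab/ → roviidefugiugabe.

roviidefugiugabe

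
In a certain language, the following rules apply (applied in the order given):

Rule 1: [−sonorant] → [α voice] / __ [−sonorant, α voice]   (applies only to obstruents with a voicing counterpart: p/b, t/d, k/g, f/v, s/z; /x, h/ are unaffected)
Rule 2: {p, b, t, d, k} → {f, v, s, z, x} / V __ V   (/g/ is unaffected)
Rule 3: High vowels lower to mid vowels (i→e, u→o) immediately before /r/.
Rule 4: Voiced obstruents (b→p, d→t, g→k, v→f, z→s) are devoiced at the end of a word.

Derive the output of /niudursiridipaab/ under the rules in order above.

niuzorserizifaap

Rule 1 (regressive voicing assimilation): no segment meets the environment; /niudursiridipaab/ is unchanged.
Rule 2 (intervocalic spirantization): /d/ is a stop between vowels /u/ and /u/, so it spirantizes to the fricative [z]. /d/ is a stop between vowels /i/ and /i/, so it spirantizes to the fricative [z]. /p/ is a stop between vowels /i/ and /a/, so it spirantizes to the fricative [f]. /niudursiridipaab/ → niuzursirizifaab.
Rule 3 (pre-rhotic lowering): /u/ is a high vowel immediately before /r/, so it lowers to [o]. /i/ is a high vowel immediately before /r/, so it lowers to [e]. /niuzursirizifaab/ → niuzorserizifaab.
Rule 4 (final devoicing): /b/ is a voiced obstruent in word-final position, so it devoices to [p]. /niuzorserizifaab/ → niuzorserizifaap.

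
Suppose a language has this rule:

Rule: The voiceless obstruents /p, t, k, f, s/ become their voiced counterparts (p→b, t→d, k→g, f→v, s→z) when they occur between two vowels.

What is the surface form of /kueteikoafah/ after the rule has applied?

kuedeigoavah

Scanning /kueteikoafah/: /k/ at position 1 is not in the conditioning environment; /t/ is a voiceless obstruent between vowels /e/ and /e/, so it voices to [d]; /k/ is a voiceless obstruent between vowels /i/ and /o/, so it voices to [g]; /f/ is a voiceless obstruent between vowels /a/ and /a/, so it voices to [v].
Result: [kuedeigoavah].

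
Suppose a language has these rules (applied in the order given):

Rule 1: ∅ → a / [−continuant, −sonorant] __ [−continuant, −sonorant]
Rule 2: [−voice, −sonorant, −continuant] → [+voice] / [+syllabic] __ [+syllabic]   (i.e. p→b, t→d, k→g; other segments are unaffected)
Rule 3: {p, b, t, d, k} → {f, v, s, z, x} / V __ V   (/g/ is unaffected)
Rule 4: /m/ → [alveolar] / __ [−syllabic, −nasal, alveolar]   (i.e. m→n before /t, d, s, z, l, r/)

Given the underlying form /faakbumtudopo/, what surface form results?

Rule 1 (stop-cluster a-epenthesis): /k/ and /b/ form a stop–stop cluster, so [a] is inserted between them. /faakbumtudopo/ → faakabumtudopo.
Rule 2 (intervocalic voicing): /k/ is a voiceless stop between vowels /a/ and /a/, so it voices to [g]. /p/ is a voiceless stop between vowels /o/ and /o/, so it voices to [b]. /faakabumtudopo/ → faagabumtudobo.
Rule 3 (intervocalic spirantization): /b/ is a stop between vowels /a/ and /u/, so it spirantizes to the fricative [v]. /d/ is a stop between vowels /u/ and /o/, so it spirantizes to the fricative [z]. /b/ is a stop between vowels /o/ and /o/, so it spirantizes to the fricative [v]. /faagabumtudobo/ → faagavumtuzovo.
Rule 4 (nasal place assimilation): /m/ precedes the alveolar consonant /t/, so it assimilates in place to [n]. /faagavumtuzovo/ → faagavuntuzovo.

faagavuntuzovo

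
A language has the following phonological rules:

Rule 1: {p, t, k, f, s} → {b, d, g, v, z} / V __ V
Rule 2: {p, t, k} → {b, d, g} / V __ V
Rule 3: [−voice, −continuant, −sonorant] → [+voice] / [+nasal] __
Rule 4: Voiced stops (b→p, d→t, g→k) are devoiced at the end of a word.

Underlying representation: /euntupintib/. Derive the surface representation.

eundubindip

Rule 1 (intervocalic voicing): /p/ is a voiceless obstruent between vowels /u/ and /i/, so it voices to [b]. /euntupintib/ → euntubintib.
Rule 2 (intervocalic voicing): no segment meets the environment; /euntubintib/ is unchanged.
Rule 3 (post-nasal voicing): /t/ is a voiceless stop immediately after the nasal /n/, so it voices to [d]. /t/ is a voiceless stop immediately after the nasal /n/, so it voices to [d]. /euntubintib/ → eundubindib.
Rule 4 (final devoicing): /b/ is a voiced stop in word-final position, so it devoices to [p]. /eundubindib/ → eundubindip.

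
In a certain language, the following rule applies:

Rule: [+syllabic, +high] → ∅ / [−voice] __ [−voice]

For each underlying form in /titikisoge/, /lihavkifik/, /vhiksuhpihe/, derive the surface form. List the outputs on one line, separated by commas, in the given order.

ttksoge, lihavkfk, vhkshphe

/titikisoge/: /i/ is a high vowel flanked by voiceless consonants /t/ and /t/, so it deletes. /i/ is a high vowel flanked by voiceless consonants /t/ and /k/, so it deletes. /i/ is a high vowel flanked by voiceless consonants /k/ and /s/, so it deletes. → [ttksoge].
/lihavkifik/: /i/ is a high vowel flanked by voiceless consonants /k/ and /f/, so it deletes. /i/ is a high vowel flanked by voiceless consonants /f/ and /k/, so it deletes. → [lihavkfk].
/vhiksuhpihe/: /i/ is a high vowel flanked by voiceless consonants /h/ and /k/, so it deletes. /u/ is a high vowel flanked by voiceless consonants /s/ and /h/, so it deletes. /i/ is a high vowel flanked by voiceless consonants /p/ and /h/, so it deletes. → [vhkshphe].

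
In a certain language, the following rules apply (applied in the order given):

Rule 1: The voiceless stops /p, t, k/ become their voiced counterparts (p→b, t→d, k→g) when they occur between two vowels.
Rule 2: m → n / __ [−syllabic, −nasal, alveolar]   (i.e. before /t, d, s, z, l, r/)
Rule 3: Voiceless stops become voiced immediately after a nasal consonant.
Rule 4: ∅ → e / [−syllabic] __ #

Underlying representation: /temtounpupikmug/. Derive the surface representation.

tendounbubikmuge

Rule 1 (intervocalic voicing): /p/ is a voiceless stop between vowels /u/ and /i/, so it voices to [b]. /temtounpupikmug/ → temtounpubikmug.
Rule 2 (nasal place assimilation): /m/ precedes the alveolar consonant /t/, so it assimilates in place to [n]. /temtounpubikmug/ → tentounpubikmug.
Rule 3 (post-nasal voicing): /t/ is a voiceless stop immediately after the nasal /n/, so it voices to [d]. /p/ is a voiceless stop immediately after the nasal /n/, so it voices to [b]. /tentounpubikmug/ → tendounbubikmug.
Rule 4 (final e-epenthesis): the form ends in the consonant /g/, so [e] is inserted word-finally. /tendounbubikmug/ → tendounbubikmuge.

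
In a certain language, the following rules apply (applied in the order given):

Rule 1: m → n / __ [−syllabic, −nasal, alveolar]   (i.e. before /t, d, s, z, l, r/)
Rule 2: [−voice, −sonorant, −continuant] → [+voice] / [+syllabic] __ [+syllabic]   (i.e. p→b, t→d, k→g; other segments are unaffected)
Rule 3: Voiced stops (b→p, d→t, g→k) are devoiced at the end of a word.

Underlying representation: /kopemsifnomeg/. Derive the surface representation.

kobensifnomek

Rule 1 (nasal place assimilation): /m/ precedes the alveolar consonant /s/, so it assimilates in place to [n]. /kopemsifnomeg/ → kopensifnomeg.
Rule 2 (intervocalic voicing): /p/ is a voiceless stop between vowels /o/ and /e/, so it voices to [b]. /kopensifnomeg/ → kobensifnomeg.
Rule 3 (final devoicing): /g/ is a voiced stop in word-final position, so it devoices to [k]. /kobensifnomeg/ → kobensifnomek.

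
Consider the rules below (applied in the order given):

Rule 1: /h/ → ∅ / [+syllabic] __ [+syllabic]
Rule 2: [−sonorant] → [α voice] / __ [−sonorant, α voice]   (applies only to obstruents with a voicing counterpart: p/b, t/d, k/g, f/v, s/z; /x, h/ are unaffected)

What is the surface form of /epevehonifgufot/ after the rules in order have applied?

Rule 1 (intervocalic h-deletion): /h/ occurs between vowels /e/ and /o/, so it deletes. /epevehonifgufot/ → epeveonifgufot.
Rule 2 (regressive voicing assimilation): /f/ precedes the voiced obstruent /g/, so it voices to [v] by assimilation. /epeveonifgufot/ → epeveonivgufot.

epeveonivgufot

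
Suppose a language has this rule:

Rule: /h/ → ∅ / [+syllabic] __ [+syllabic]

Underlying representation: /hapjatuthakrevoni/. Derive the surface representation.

No segment of /hapjatuthakrevoni/ meets the structural description of the rule, so the form surfaces unchanged.

hapjatuthakrevoni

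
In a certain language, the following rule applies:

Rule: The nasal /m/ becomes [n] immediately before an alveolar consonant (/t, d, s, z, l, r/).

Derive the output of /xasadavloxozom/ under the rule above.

No segment of /xasadavloxozom/ meets the structural description of the rule, so the form surfaces unchanged.

xasadavloxozom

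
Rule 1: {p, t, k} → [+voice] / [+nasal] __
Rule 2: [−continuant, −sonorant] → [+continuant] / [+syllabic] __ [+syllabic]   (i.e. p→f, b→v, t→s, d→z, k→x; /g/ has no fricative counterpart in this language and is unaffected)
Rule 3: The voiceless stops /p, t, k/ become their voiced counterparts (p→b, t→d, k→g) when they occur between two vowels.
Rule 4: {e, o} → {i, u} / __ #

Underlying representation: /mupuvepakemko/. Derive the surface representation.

Rule 1 (post-nasal voicing): /k/ is a voiceless stop immediately after the nasal /m/, so it voices to [g]. /mupuvepakemko/ → mupuvepakemgo.
Rule 2 (intervocalic spirantization): /p/ is a stop between vowels /u/ and /u/, so it spirantizes to the fricative [f]. /p/ is a stop between vowels /e/ and /a/, so it spirantizes to the fricative [f]. /k/ is a stop between vowels /a/ and /e/, so it spirantizes to the fricative [x]. /mupuvepakemgo/ → mufuvefaxemgo.
Rule 3 (intervocalic voicing): no segment meets the environment; /mufuvefaxemgo/ is unchanged.
Rule 4 (final vowel raising): /o/ is a mid vowel in word-final position, so it raises to [u]. /mufuvefaxemgo/ → mufuvefaxemgu.

mufuvefaxemgu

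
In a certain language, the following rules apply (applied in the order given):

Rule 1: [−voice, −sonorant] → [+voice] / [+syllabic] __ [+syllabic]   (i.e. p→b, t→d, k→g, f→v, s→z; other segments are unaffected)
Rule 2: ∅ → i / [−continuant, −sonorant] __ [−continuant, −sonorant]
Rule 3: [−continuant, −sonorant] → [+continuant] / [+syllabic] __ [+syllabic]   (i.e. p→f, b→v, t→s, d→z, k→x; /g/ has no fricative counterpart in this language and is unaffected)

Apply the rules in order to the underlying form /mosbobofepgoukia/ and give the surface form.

mosbovovefigougia

Rule 1 (intervocalic voicing): /f/ is a voiceless obstruent between vowels /o/ and /e/, so it voices to [v]. /k/ is a voiceless obstruent between vowels /u/ and /i/, so it voices to [g]. /mosbobofepgoukia/ → mosbobovepgougia.
Rule 2 (stop-cluster i-epenthesis): /p/ and /g/ form a stop–stop cluster, so [i] is inserted between them. /mosbobovepgougia/ → mosbobovepigougia.
Rule 3 (intervocalic spirantization): /b/ is a stop between vowels /o/ and /o/, so it spirantizes to the fricative [v]. /p/ is a stop between vowels /e/ and /i/, so it spirantizes to the fricative [f]. /mosbobovepigougia/ → mosbovovefigougia.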